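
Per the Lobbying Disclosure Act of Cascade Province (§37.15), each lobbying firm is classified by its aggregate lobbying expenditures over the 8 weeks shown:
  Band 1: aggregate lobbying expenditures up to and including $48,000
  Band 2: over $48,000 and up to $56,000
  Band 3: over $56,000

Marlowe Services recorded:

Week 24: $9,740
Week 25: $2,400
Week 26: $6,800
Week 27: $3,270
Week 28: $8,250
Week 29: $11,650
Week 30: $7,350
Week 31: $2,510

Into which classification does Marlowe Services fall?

Aggregate lobbying expenditures: $9,740 + $2,400 + $6,800 + $3,270 + $8,250 + $11,650 + $7,350 + $2,510 = $51,970.
$48,000 < $51,970 ≤ $56,000, so Band 2 applies.

Band 2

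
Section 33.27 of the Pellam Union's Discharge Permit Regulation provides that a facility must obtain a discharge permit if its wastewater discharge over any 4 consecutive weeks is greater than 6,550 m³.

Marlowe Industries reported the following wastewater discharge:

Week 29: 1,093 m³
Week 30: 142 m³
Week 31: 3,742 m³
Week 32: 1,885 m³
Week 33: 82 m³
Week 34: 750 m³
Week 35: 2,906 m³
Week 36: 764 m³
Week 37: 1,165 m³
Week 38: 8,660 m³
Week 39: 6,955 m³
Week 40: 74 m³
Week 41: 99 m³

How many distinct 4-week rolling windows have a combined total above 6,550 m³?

5

Week 29–Week 32: 1,093 m³ + 142 m³ + 3,742 m³ + 1,885 m³ = 6,862 m³ (over)
Week 30–Week 33: 142 m³ + 3,742 m³ + 1,885 m³ + 82 m³ = 5,851 m³ (under)
Week 31–Week 34: 3,742 m³ + 1,885 m³ + 82 m³ + 750 m³ = 6,459 m³ (under)
Week 32–Week 35: 1,885 m³ + 82 m³ + 750 m³ + 2,906 m³ = 5,623 m³ (under)
Week 33–Week 36: 82 m³ + 750 m³ + 2,906 m³ + 764 m³ = 4,502 m³ (under)
Week 34–Week 37: 750 m³ + 2,906 m³ + 764 m³ + 1,165 m³ = 5,585 m³ (under)
Week 35–Week 38: 2,906 m³ + 764 m³ + 1,165 m³ + 8,660 m³ = 13,495 m³ (over)
Week 36–Week 39: 764 m³ + 1,165 m³ + 8,660 m³ + 6,955 m³ = 17,544 m³ (over)
Week 37–Week 40: 1,165 m³ + 8,660 m³ + 6,955 m³ + 74 m³ = 16,854 m³ (over)
Week 38–Week 41: 8,660 m³ + 6,955 m³ + 74 m³ + 99 m³ = 15,788 m³ (over)
5 windows exceed the threshold.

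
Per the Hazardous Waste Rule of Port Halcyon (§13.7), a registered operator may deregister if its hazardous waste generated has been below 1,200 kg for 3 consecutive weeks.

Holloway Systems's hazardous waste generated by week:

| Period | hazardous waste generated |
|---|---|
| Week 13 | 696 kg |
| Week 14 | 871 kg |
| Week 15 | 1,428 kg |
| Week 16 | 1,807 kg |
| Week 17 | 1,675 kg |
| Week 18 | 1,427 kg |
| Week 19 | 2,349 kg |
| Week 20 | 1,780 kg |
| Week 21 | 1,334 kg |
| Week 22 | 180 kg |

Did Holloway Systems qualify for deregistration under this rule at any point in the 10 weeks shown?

No

Weeks below 1,200 kg: Week 13, Week 14, Week 22.
Longest run of consecutive weeks below the threshold: 2.
2 < 3, so Holloway Systems never became eligible.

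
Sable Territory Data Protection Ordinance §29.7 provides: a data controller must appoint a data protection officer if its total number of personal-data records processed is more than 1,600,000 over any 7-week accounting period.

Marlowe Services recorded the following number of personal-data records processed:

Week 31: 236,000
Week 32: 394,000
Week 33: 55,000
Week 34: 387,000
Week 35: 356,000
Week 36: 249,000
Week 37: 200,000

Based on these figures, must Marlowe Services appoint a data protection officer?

Yes

Total number of personal-data records processed: 236,000 + 394,000 + 55,000 + 387,000 + 356,000 + 249,000 + 200,000 = 1,877,000.
1,877,000 > 1,600,000, so the threshold is exceeded.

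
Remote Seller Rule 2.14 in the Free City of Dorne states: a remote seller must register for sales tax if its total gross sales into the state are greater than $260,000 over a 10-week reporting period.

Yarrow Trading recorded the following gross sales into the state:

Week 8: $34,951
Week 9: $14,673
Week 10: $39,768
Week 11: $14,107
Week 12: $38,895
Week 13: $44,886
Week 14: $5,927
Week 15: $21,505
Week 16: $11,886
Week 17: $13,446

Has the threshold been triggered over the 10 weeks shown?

Total gross sales into the state: $34,951 + $14,673 + $39,768 + $14,107 + $38,895 + $44,886 + $5,927 + $21,505 + $11,886 + $13,446 = $240,044.
$240,044 ≤ $260,000, so the threshold is not exceeded.

No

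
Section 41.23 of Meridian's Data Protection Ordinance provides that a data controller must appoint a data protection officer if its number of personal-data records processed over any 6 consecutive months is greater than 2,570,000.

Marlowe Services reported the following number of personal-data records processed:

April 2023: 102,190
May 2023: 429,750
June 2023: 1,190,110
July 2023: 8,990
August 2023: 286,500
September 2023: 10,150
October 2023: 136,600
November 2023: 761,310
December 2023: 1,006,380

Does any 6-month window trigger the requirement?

No

April 2023–September 2023: 102,190 + 429,750 + 1,190,110 + 8,990 + 286,500 + 10,150 = 2,027,690 (under)
May 2023–October 2023: 429,750 + 1,190,110 + 8,990 + 286,500 + 10,150 + 136,600 = 2,062,100 (under)
June 2023–November 2023: 1,190,110 + 8,990 + 286,500 + 10,150 + 136,600 + 761,310 = 2,393,660 (under)
July 2023–December 2023: 8,990 + 286,500 + 10,150 + 136,600 + 761,310 + 1,006,380 = 2,209,930 (under)
No window exceeds 2,570,000.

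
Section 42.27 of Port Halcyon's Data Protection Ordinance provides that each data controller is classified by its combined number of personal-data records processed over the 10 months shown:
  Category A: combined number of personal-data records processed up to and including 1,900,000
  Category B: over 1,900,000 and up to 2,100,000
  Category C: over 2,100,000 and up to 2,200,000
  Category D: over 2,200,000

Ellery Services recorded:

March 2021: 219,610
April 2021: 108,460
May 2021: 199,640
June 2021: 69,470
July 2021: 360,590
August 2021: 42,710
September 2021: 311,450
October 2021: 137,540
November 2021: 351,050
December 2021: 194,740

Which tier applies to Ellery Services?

Combined number of personal-data records processed: 219,610 + 108,460 + 199,640 + 69,470 + 360,590 + 42,710 + 311,450 + 137,540 + 351,050 + 194,740 = 1,995,260.
1,900,000 < 1,995,260 ≤ 2,100,000, so Category B applies.

Category B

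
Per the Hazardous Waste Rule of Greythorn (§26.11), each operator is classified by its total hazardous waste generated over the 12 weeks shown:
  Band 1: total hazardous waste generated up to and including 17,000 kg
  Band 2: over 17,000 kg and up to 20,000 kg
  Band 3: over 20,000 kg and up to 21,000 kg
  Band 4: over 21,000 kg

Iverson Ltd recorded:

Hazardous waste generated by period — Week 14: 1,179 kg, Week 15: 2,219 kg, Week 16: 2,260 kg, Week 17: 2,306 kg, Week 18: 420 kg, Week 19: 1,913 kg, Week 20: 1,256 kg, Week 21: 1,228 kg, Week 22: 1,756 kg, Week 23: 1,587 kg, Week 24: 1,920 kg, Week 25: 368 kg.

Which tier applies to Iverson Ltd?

Band 2

Total hazardous waste generated: 1,179 kg + 2,219 kg + 2,260 kg + 2,306 kg + 420 kg + 1,913 kg + 1,256 kg + 1,228 kg + 1,756 kg + 1,587 kg + 1,920 kg + 368 kg = 18,412 kg.
17,000 kg < 18,412 kg ≤ 20,000 kg, so Band 2 applies.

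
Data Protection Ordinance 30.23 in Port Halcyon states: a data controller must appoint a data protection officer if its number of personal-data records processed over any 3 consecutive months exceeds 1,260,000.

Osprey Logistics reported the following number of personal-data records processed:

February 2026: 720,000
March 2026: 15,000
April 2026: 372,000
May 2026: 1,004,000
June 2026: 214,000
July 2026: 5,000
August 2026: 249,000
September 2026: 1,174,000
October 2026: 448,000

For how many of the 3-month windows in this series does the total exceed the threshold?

4

February 2026–April 2026: 720,000 + 15,000 + 372,000 = 1,107,000 (under)
March 2026–May 2026: 15,000 + 372,000 + 1,004,000 = 1,391,000 (over)
April 2026–June 2026: 372,000 + 1,004,000 + 214,000 = 1,590,000 (over)
May 2026–July 2026: 1,004,000 + 214,000 + 5,000 = 1,223,000 (under)
June 2026–August 2026: 214,000 + 5,000 + 249,000 = 468,000 (under)
July 2026–September 2026: 5,000 + 249,000 + 1,174,000 = 1,428,000 (over)
August 2026–October 2026: 249,000 + 1,174,000 + 448,000 = 1,871,000 (over)
4 windows exceed the threshold.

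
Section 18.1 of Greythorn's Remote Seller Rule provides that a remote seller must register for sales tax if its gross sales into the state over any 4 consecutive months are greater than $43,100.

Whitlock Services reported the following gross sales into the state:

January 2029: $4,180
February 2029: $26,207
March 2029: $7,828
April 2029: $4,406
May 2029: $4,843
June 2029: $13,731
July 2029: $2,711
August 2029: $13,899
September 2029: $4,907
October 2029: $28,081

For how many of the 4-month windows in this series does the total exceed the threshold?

January 2029–April 2029: $4,180 + $26,207 + $7,828 + $4,406 = $42,621 (under)
February 2029–May 2029: $26,207 + $7,828 + $4,406 + $4,843 = $43,284 (over)
March 2029–June 2029: $7,828 + $4,406 + $4,843 + $13,731 = $30,808 (under)
April 2029–July 2029: $4,406 + $4,843 + $13,731 + $2,711 = $25,691 (under)
May 2029–August 2029: $4,843 + $13,731 + $2,711 + $13,899 = $35,184 (under)
June 2029–September 2029: $13,731 + $2,711 + $13,899 + $4,907 = $35,248 (under)
July 2029–October 2029: $2,711 + $13,899 + $4,907 + $28,081 = $49,598 (over)
2 windows exceed the threshold.

2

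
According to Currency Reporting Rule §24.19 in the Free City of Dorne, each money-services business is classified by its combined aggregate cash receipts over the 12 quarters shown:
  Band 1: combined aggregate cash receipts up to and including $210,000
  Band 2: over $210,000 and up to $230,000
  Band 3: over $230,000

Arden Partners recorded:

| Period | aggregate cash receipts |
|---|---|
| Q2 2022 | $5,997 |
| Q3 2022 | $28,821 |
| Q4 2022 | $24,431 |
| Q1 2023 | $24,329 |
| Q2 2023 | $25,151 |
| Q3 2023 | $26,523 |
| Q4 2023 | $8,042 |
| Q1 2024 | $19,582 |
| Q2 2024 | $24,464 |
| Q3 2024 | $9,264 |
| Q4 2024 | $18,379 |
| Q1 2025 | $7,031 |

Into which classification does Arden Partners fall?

Combined aggregate cash receipts: $5,997 + $28,821 + $24,431 + $24,329 + $25,151 + $26,523 + $8,042 + $19,582 + $24,464 + $9,264 + $18,379 + $7,031 = $222,014.
$210,000 < $222,014 ≤ $230,000, so Band 2 applies.

Band 2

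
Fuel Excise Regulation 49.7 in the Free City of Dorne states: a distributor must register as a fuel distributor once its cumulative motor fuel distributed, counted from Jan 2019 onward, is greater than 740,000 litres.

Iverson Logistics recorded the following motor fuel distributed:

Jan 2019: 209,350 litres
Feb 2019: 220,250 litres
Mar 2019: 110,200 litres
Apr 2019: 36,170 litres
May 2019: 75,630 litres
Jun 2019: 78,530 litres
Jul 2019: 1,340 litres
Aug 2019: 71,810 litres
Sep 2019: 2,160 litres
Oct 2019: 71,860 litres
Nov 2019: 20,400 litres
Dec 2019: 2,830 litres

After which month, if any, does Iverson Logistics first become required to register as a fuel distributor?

Through Jan 2019: 209,350 litres
Through Feb 2019: 429,600 litres
Through Mar 2019: 539,800 litres
Through Apr 2019: 575,970 litres
Through May 2019: 651,600 litres
Through Jun 2019: 730,130 litres
Through Jul 2019: 731,470 litres
Through Aug 2019: 803,280 litres ← exceeds threshold

Aug 2019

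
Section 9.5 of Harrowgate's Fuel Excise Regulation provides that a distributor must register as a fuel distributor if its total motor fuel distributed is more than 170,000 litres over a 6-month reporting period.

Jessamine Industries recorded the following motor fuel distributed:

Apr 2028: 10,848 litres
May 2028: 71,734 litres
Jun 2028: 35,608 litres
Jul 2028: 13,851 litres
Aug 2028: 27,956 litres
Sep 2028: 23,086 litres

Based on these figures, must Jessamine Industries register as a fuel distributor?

Total motor fuel distributed: 10,848 litres + 71,734 litres + 35,608 litres + 13,851 litres + 27,956 litres + 23,086 litres = 183,083 litres.
183,083 litres > 170,000 litres, so the threshold is exceeded.

Yes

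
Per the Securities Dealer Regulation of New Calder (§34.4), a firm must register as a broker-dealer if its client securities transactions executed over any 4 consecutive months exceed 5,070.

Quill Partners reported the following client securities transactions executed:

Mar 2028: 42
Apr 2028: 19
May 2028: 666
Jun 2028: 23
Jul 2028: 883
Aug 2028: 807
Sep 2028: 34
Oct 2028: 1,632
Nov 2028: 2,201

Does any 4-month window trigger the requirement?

Mar 2028–Jun 2028: 42 + 19 + 666 + 23 = 750 (under)
Apr 2028–Jul 2028: 19 + 666 + 23 + 883 = 1,591 (under)
May 2028–Aug 2028: 666 + 23 + 883 + 807 = 2,379 (under)
Jun 2028–Sep 2028: 23 + 883 + 807 + 34 = 1,747 (under)
Jul 2028–Oct 2028: 883 + 807 + 34 + 1,632 = 3,356 (under)
Aug 2028–Nov 2028: 807 + 34 + 1,632 + 2,201 = 4,674 (under)
No window exceeds 5,070.

No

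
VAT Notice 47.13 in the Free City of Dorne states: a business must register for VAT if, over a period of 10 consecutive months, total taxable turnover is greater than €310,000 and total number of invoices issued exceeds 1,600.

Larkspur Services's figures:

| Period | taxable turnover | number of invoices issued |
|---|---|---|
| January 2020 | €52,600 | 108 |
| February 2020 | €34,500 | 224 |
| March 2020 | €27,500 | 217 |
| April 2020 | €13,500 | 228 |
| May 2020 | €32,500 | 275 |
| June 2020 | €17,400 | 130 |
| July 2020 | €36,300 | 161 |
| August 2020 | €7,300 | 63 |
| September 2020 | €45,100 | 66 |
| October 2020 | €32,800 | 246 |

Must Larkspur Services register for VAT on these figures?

Total taxable turnover: €52,600 + €34,500 + €27,500 + €13,500 + €32,500 + €17,400 + €36,300 + €7,300 + €45,100 + €32,800 = €299,500 (≤ €310,000).
Total number of invoices issued: 108 + 224 + 217 + 228 + 275 + 130 + 161 + 63 + 66 + 246 = 1,718 (> 1,600).
The test is 'and': the rule requires both, and at least one is not exceeded.

No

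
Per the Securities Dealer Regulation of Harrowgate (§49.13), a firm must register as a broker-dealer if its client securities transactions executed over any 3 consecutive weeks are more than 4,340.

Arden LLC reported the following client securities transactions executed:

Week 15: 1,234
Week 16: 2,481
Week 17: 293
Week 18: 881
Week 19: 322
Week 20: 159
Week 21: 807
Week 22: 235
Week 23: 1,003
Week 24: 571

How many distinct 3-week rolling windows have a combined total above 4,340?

0

Week 15–Week 17: 1,234 + 2,481 + 293 = 4,008 (under)
Week 16–Week 18: 2,481 + 293 + 881 = 3,655 (under)
Week 17–Week 19: 293 + 881 + 322 = 1,496 (under)
Week 18–Week 20: 881 + 322 + 159 = 1,362 (under)
Week 19–Week 21: 322 + 159 + 807 = 1,288 (under)
Week 20–Week 22: 159 + 807 + 235 = 1,201 (under)
Week 21–Week 23: 807 + 235 + 1,003 = 2,045 (under)
Week 22–Week 24: 235 + 1,003 + 571 = 1,809 (under)
0 windows exceed the threshold.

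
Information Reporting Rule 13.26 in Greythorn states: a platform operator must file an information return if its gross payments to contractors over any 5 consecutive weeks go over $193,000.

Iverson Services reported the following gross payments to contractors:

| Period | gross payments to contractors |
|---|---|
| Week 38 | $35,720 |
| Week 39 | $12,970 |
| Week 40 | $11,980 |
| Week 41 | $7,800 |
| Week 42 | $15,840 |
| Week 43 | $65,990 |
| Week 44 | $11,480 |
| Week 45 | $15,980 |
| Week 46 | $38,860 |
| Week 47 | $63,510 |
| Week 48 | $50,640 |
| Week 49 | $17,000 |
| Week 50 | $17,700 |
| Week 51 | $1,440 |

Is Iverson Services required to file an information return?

Week 38–Week 42: $35,720 + $12,970 + $11,980 + $7,800 + $15,840 = $84,310 (under)
Week 39–Week 43: $12,970 + $11,980 + $7,800 + $15,840 + $65,990 = $114,580 (under)
Week 40–Week 44: $11,980 + $7,800 + $15,840 + $65,990 + $11,480 = $113,090 (under)
Week 41–Week 45: $7,800 + $15,840 + $65,990 + $11,480 + $15,980 = $117,090 (under)
Week 42–Week 46: $15,840 + $65,990 + $11,480 + $15,980 + $38,860 = $148,150 (under)
Week 43–Week 47: $65,990 + $11,480 + $15,980 + $38,860 + $63,510 = $195,820 (over)
Week 44–Week 48: $11,480 + $15,980 + $38,860 + $63,510 + $50,640 = $180,470 (under)
Week 45–Week 49: $15,980 + $38,860 + $63,510 + $50,640 + $17,000 = $185,990 (under)
Week 46–Week 50: $38,860 + $63,510 + $50,640 + $17,000 + $17,700 = $187,710 (under)
Week 47–Week 51: $63,510 + $50,640 + $17,000 + $17,700 + $1,440 = $150,290 (under)
At least one window exceeds $193,000.

Yes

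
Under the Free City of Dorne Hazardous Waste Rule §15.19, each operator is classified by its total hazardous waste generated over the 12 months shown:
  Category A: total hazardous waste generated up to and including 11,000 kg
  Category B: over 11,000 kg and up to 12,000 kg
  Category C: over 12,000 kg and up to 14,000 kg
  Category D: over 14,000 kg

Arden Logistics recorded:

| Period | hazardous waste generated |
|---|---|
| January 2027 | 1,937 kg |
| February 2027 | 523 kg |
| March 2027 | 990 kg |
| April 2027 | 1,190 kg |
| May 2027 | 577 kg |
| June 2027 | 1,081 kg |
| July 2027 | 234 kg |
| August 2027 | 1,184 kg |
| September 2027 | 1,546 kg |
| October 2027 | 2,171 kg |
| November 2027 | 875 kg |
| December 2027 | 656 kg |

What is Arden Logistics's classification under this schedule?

Total hazardous waste generated: 1,937 kg + 523 kg + 990 kg + 1,190 kg + 577 kg + 1,081 kg + 234 kg + 1,184 kg + 1,546 kg + 2,171 kg + 875 kg + 656 kg = 12,964 kg.
12,000 kg < 12,964 kg ≤ 14,000 kg, so Category C applies.

Category C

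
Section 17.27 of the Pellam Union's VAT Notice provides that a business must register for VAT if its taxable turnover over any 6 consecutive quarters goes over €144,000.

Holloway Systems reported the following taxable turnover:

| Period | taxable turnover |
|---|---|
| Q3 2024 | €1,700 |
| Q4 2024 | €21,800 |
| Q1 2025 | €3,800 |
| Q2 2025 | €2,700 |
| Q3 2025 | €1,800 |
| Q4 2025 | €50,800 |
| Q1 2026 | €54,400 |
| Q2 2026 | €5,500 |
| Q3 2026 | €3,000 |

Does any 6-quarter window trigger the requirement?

No

Q3 2024–Q4 2025: €1,700 + €21,800 + €3,800 + €2,700 + €1,800 + €50,800 = €82,600 (under)
Q4 2024–Q1 2026: €21,800 + €3,800 + €2,700 + €1,800 + €50,800 + €54,400 = €135,300 (under)
Q1 2025–Q2 2026: €3,800 + €2,700 + €1,800 + €50,800 + €54,400 + €5,500 = €119,000 (under)
Q2 2025–Q3 2026: €2,700 + €1,800 + €50,800 + €54,400 + €5,500 + €3,000 = €118,200 (under)
No window exceeds €144,000.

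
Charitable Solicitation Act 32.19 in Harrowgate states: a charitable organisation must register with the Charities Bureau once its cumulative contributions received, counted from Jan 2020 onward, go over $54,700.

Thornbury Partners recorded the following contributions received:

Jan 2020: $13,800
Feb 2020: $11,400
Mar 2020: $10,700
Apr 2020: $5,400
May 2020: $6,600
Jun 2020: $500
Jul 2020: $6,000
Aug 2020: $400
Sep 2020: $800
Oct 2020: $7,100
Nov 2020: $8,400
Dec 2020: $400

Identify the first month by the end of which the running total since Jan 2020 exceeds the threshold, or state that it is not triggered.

Aug 2020

Through Jan 2020: $13,800
Through Feb 2020: $25,200
Through Mar 2020: $35,900
Through Apr 2020: $41,300
Through May 2020: $47,900
Through Jun 2020: $48,400
Through Jul 2020: $54,400
Through Aug 2020: $54,800 ← exceeds threshold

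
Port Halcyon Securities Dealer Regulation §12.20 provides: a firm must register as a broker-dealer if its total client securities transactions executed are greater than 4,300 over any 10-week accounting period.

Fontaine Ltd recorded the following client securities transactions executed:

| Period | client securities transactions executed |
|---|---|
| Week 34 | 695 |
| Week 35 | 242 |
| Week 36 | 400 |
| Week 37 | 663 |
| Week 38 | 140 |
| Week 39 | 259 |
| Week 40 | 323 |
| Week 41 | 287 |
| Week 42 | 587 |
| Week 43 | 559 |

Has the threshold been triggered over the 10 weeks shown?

No

Total client securities transactions executed: 695 + 242 + 400 + 663 + 140 + 259 + 323 + 287 + 587 + 559 = 4,155.
4,155 ≤ 4,300, so the threshold is not exceeded.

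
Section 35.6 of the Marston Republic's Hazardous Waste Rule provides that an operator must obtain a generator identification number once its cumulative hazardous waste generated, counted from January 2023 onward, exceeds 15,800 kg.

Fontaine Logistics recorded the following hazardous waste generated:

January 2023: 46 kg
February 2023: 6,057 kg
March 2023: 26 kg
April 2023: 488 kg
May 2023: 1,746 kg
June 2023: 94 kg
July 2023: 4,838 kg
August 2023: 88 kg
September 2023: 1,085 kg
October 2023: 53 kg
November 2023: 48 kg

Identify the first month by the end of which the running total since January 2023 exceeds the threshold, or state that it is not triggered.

Through January 2023: 46 kg
Through February 2023: 6,103 kg
Through March 2023: 6,129 kg
Through April 2023: 6,617 kg
Through May 2023: 8,363 kg
Through June 2023: 8,457 kg
Through July 2023: 13,295 kg
Through August 2023: 13,383 kg
Through September 2023: 14,468 kg
Through October 2023: 14,521 kg
Through November 2023: 14,569 kg
Final cumulative total 14,569 kg ≤ 15,800 kg; the threshold is never exceeded.

Not triggered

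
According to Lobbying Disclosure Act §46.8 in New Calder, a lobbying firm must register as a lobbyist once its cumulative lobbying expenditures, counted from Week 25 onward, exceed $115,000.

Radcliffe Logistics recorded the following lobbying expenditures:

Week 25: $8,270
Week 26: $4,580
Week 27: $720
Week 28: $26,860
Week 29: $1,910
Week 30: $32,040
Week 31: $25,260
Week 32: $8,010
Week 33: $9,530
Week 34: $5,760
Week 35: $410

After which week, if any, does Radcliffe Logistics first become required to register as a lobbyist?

Through Week 25: $8,270
Through Week 26: $12,850
Through Week 27: $13,570
Through Week 28: $40,430
Through Week 29: $42,340
Through Week 30: $74,380
Through Week 31: $99,640
Through Week 32: $107,650
Through Week 33: $117,180 ← exceeds threshold

Week 33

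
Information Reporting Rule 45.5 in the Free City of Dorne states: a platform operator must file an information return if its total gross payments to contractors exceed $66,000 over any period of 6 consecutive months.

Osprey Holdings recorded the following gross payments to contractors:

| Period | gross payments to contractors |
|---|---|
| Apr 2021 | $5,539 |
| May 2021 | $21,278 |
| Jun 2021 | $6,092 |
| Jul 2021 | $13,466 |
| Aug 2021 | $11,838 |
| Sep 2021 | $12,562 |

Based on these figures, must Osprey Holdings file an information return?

Total gross payments to contractors: $5,539 + $21,278 + $6,092 + $13,466 + $11,838 + $12,562 = $70,775.
$70,775 > $66,000, so the threshold is exceeded.

Yes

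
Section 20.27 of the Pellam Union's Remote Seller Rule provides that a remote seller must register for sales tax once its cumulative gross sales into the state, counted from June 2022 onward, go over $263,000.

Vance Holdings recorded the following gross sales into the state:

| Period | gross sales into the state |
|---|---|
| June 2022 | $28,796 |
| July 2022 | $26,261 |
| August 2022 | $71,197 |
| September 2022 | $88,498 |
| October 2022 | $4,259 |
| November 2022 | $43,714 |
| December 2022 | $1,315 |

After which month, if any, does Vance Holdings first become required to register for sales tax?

December 2022

Through June 2022: $28,796
Through July 2022: $55,057
Through August 2022: $126,254
Through September 2022: $214,752
Through October 2022: $219,011
Through November 2022: $262,725
Through December 2022: $264,040 ← exceeds threshold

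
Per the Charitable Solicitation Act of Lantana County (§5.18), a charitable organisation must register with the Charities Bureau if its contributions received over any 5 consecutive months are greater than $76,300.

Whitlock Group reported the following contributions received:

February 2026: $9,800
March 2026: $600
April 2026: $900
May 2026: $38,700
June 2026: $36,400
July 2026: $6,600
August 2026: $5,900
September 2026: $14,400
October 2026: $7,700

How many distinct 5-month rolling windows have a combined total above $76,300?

February 2026–June 2026: $9,800 + $600 + $900 + $38,700 + $36,400 = $86,400 (over)
March 2026–July 2026: $600 + $900 + $38,700 + $36,400 + $6,600 = $83,200 (over)
April 2026–August 2026: $900 + $38,700 + $36,400 + $6,600 + $5,900 = $88,500 (over)
May 2026–September 2026: $38,700 + $36,400 + $6,600 + $5,900 + $14,400 = $102,000 (over)
June 2026–October 2026: $36,400 + $6,600 + $5,900 + $14,400 + $7,700 = $71,000 (under)
4 windows exceed the threshold.

4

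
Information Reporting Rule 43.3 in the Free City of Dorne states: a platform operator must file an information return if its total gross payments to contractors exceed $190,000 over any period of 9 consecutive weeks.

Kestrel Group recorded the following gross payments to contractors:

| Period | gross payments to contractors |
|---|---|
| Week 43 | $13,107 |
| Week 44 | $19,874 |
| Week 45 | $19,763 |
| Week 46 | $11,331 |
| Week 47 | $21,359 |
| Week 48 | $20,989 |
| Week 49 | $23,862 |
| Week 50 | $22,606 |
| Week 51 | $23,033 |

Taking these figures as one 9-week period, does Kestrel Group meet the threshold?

No

Total gross payments to contractors: $13,107 + $19,874 + $19,763 + $11,331 + $21,359 + $20,989 + $23,862 + $22,606 + $23,033 = $175,924.
$175,924 ≤ $190,000, so the threshold is not exceeded.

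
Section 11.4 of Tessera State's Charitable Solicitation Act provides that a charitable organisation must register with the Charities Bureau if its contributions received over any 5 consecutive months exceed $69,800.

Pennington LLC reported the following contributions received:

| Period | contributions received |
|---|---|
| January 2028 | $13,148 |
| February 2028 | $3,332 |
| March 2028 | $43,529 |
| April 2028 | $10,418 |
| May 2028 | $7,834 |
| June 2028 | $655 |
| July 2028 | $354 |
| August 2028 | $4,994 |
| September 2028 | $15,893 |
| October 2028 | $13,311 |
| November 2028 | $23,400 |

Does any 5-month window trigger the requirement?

January 2028–May 2028: $13,148 + $3,332 + $43,529 + $10,418 + $7,834 = $78,261 (over)
February 2028–June 2028: $3,332 + $43,529 + $10,418 + $7,834 + $655 = $65,768 (under)
March 2028–July 2028: $43,529 + $10,418 + $7,834 + $655 + $354 = $62,790 (under)
April 2028–August 2028: $10,418 + $7,834 + $655 + $354 + $4,994 = $24,255 (under)
May 2028–September 2028: $7,834 + $655 + $354 + $4,994 + $15,893 = $29,730 (under)
June 2028–October 2028: $655 + $354 + $4,994 + $15,893 + $13,311 = $35,207 (under)
July 2028–November 2028: $354 + $4,994 + $15,893 + $13,311 + $23,400 = $57,952 (under)
At least one window exceeds $69,800.

Yes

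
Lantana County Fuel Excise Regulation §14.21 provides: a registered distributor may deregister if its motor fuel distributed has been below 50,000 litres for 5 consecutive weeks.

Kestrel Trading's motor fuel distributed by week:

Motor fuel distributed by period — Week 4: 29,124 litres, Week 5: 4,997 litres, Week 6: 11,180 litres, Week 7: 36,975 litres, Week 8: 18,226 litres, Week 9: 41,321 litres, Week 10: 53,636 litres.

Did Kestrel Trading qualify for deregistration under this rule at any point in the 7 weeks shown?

Weeks below 50,000 litres: Week 4, Week 5, Week 6, Week 7, Week 8, Week 9.
Longest run of consecutive weeks below the threshold: 6.
6 ≥ 5, so Kestrel Trading became eligible.

Yes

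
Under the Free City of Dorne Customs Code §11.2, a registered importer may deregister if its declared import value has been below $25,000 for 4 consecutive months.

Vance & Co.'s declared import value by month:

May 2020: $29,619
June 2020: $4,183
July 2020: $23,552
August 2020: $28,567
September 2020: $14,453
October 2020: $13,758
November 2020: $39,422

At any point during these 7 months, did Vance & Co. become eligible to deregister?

Months below $25,000: June 2020, July 2020, September 2020, October 2020.
Longest run of consecutive months below the threshold: 2.
2 < 4, so Vance & Co. never became eligible.

No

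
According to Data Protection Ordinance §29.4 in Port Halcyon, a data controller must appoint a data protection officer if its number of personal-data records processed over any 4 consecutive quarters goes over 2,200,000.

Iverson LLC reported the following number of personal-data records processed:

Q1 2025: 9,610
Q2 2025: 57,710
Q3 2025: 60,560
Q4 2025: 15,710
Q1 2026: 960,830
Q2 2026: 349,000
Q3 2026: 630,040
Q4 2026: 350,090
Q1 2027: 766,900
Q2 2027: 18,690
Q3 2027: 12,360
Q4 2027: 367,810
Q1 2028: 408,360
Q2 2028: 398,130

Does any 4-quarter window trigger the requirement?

Yes

Q1 2025–Q4 2025: 9,610 + 57,710 + 60,560 + 15,710 = 143,590 (under)
Q2 2025–Q1 2026: 57,710 + 60,560 + 15,710 + 960,830 = 1,094,810 (under)
Q3 2025–Q2 2026: 60,560 + 15,710 + 960,830 + 349,000 = 1,386,100 (under)
Q4 2025–Q3 2026: 15,710 + 960,830 + 349,000 + 630,040 = 1,955,580 (under)
Q1 2026–Q4 2026: 960,830 + 349,000 + 630,040 + 350,090 = 2,289,960 (over)
Q2 2026–Q1 2027: 349,000 + 630,040 + 350,090 + 766,900 = 2,096,030 (under)
Q3 2026–Q2 2027: 630,040 + 350,090 + 766,900 + 18,690 = 1,765,720 (under)
Q4 2026–Q3 2027: 350,090 + 766,900 + 18,690 + 12,360 = 1,148,040 (under)
Q1 2027–Q4 2027: 766,900 + 18,690 + 12,360 + 367,810 = 1,165,760 (under)
Q2 2027–Q1 2028: 18,690 + 12,360 + 367,810 + 408,360 = 807,220 (under)
Q3 2027–Q2 2028: 12,360 + 367,810 + 408,360 + 398,130 = 1,186,660 (under)
At least one window exceeds 2,200,000.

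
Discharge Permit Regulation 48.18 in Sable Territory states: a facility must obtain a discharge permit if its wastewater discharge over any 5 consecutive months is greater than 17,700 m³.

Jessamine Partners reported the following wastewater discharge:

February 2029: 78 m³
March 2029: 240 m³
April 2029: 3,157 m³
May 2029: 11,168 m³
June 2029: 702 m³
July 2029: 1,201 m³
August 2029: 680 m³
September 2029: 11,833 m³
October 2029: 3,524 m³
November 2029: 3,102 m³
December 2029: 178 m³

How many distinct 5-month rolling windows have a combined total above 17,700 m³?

4

February 2029–June 2029: 78 m³ + 240 m³ + 3,157 m³ + 11,168 m³ + 702 m³ = 15,345 m³ (under)
March 2029–July 2029: 240 m³ + 3,157 m³ + 11,168 m³ + 702 m³ + 1,201 m³ = 16,468 m³ (under)
April 2029–August 2029: 3,157 m³ + 11,168 m³ + 702 m³ + 1,201 m³ + 680 m³ = 16,908 m³ (under)
May 2029–September 2029: 11,168 m³ + 702 m³ + 1,201 m³ + 680 m³ + 11,833 m³ = 25,584 m³ (over)
June 2029–October 2029: 702 m³ + 1,201 m³ + 680 m³ + 11,833 m³ + 3,524 m³ = 17,940 m³ (over)
July 2029–November 2029: 1,201 m³ + 680 m³ + 11,833 m³ + 3,524 m³ + 3,102 m³ = 20,340 m³ (over)
August 2029–December 2029: 680 m³ + 11,833 m³ + 3,524 m³ + 3,102 m³ + 178 m³ = 19,317 m³ (over)
4 windows exceed the threshold.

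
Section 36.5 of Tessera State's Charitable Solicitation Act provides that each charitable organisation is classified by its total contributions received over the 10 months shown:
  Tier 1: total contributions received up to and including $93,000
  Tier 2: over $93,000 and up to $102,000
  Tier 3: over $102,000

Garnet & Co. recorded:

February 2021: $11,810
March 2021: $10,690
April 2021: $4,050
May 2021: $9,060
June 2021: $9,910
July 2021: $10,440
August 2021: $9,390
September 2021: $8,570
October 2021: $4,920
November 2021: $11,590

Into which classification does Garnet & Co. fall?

Total contributions received: $11,810 + $10,690 + $4,050 + $9,060 + $9,910 + $10,440 + $9,390 + $8,570 + $4,920 + $11,590 = $90,430.
$90,430 ≤ $93,000, so Tier 1 applies.

Tier 1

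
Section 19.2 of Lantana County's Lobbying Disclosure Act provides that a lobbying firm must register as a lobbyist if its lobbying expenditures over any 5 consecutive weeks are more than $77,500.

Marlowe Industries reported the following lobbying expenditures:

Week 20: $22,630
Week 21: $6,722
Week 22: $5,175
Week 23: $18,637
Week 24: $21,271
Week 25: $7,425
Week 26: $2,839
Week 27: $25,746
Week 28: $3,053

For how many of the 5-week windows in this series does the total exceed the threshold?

Week 20–Week 24: $22,630 + $6,722 + $5,175 + $18,637 + $21,271 = $74,435 (under)
Week 21–Week 25: $6,722 + $5,175 + $18,637 + $21,271 + $7,425 = $59,230 (under)
Week 22–Week 26: $5,175 + $18,637 + $21,271 + $7,425 + $2,839 = $55,347 (under)
Week 23–Week 27: $18,637 + $21,271 + $7,425 + $2,839 + $25,746 = $75,918 (under)
Week 24–Week 28: $21,271 + $7,425 + $2,839 + $25,746 + $3,053 = $60,334 (under)
0 windows exceed the threshold.

0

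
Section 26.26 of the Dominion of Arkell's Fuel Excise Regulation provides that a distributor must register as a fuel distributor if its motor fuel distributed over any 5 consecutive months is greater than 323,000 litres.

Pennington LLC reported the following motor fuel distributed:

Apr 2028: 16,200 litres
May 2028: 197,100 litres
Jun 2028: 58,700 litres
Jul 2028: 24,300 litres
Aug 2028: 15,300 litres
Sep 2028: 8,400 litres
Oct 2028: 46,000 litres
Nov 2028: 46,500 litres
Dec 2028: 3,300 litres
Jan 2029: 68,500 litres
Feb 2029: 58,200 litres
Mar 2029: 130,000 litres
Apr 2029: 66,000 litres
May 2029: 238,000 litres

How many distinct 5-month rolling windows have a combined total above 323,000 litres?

Apr 2028–Aug 2028: 16,200 litres + 197,100 litres + 58,700 litres + 24,300 litres + 15,300 litres = 311,600 litres (under)
May 2028–Sep 2028: 197,100 litres + 58,700 litres + 24,300 litres + 15,300 litres + 8,400 litres = 303,800 litres (under)
Jun 2028–Oct 2028: 58,700 litres + 24,300 litres + 15,300 litres + 8,400 litres + 46,000 litres = 152,700 litres (under)
Jul 2028–Nov 2028: 24,300 litres + 15,300 litres + 8,400 litres + 46,000 litres + 46,500 litres = 140,500 litres (under)
Aug 2028–Dec 2028: 15,300 litres + 8,400 litres + 46,000 litres + 46,500 litres + 3,300 litres = 119,500 litres (under)
Sep 2028–Jan 2029: 8,400 litres + 46,000 litres + 46,500 litres + 3,300 litres + 68,500 litres = 172,700 litres (under)
Oct 2028–Feb 2029: 46,000 litres + 46,500 litres + 3,300 litres + 68,500 litres + 58,200 litres = 222,500 litres (under)
Nov 2028–Mar 2029: 46,500 litres + 3,300 litres + 68,500 litres + 58,200 litres + 130,000 litres = 306,500 litres (under)
Dec 2028–Apr 2029: 3,300 litres + 68,500 litres + 58,200 litres + 130,000 litres + 66,000 litres = 326,000 litres (over)
Jan 2029–May 2029: 68,500 litres + 58,200 litres + 130,000 litres + 66,000 litres + 238,000 litres = 560,700 litres (over)
2 windows exceed the threshold.

2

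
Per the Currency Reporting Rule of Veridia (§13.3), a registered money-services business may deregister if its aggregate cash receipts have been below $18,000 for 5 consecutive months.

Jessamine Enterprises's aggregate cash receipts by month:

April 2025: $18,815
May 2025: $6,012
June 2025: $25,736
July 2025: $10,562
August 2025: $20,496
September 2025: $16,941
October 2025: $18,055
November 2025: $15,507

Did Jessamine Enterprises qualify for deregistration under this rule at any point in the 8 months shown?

No

Months below $18,000: May 2025, July 2025, September 2025, November 2025.
Longest run of consecutive months below the threshold: 1.
1 < 5, so Jessamine Enterprises never became eligible.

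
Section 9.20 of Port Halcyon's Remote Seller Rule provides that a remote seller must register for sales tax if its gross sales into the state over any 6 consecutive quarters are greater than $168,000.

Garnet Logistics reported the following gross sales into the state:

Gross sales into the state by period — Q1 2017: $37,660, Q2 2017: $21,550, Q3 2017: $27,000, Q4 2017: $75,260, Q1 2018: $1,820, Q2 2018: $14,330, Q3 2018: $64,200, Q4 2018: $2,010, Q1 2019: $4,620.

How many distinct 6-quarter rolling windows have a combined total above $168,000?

Q1 2017–Q2 2018: $37,660 + $21,550 + $27,000 + $75,260 + $1,820 + $14,330 = $177,620 (over)
Q2 2017–Q3 2018: $21,550 + $27,000 + $75,260 + $1,820 + $14,330 + $64,200 = $204,160 (over)
Q3 2017–Q4 2018: $27,000 + $75,260 + $1,820 + $14,330 + $64,200 + $2,010 = $184,620 (over)
Q4 2017–Q1 2019: $75,260 + $1,820 + $14,330 + $64,200 + $2,010 + $4,620 = $162,240 (under)
3 windows exceed the threshold.

3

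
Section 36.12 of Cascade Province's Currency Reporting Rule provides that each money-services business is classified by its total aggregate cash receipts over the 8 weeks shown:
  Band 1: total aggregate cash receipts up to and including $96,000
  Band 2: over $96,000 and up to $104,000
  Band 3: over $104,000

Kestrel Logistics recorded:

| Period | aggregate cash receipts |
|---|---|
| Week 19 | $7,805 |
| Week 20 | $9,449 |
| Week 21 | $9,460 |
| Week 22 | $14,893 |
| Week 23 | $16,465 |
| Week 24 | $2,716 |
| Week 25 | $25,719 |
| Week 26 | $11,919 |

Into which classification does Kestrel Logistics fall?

Band 2

Total aggregate cash receipts: $7,805 + $9,449 + $9,460 + $14,893 + $16,465 + $2,716 + $25,719 + $11,919 = $98,426.
$96,000 < $98,426 ≤ $104,000, so Band 2 applies.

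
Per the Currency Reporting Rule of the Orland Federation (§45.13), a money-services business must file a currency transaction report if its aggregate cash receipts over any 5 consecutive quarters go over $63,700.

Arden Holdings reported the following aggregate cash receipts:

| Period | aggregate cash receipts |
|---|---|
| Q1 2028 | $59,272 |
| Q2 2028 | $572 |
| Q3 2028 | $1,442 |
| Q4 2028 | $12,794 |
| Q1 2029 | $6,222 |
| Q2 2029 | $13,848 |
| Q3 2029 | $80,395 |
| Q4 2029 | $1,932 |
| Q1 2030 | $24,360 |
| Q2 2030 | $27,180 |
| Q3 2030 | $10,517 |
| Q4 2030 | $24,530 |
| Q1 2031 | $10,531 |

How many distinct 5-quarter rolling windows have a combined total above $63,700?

Q1 2028–Q1 2029: $59,272 + $572 + $1,442 + $12,794 + $6,222 = $80,302 (over)
Q2 2028–Q2 2029: $572 + $1,442 + $12,794 + $6,222 + $13,848 = $34,878 (under)
Q3 2028–Q3 2029: $1,442 + $12,794 + $6,222 + $13,848 + $80,395 = $114,701 (over)
Q4 2028–Q4 2029: $12,794 + $6,222 + $13,848 + $80,395 + $1,932 = $115,191 (over)
Q1 2029–Q1 2030: $6,222 + $13,848 + $80,395 + $1,932 + $24,360 = $126,757 (over)
Q2 2029–Q2 2030: $13,848 + $80,395 + $1,932 + $24,360 + $27,180 = $147,715 (over)
Q3 2029–Q3 2030: $80,395 + $1,932 + $24,360 + $27,180 + $10,517 = $144,384 (over)
Q4 2029–Q4 2030: $1,932 + $24,360 + $27,180 + $10,517 + $24,530 = $88,519 (over)
Q1 2030–Q1 2031: $24,360 + $27,180 + $10,517 + $24,530 + $10,531 = $97,118 (over)
8 windows exceed the threshold.

8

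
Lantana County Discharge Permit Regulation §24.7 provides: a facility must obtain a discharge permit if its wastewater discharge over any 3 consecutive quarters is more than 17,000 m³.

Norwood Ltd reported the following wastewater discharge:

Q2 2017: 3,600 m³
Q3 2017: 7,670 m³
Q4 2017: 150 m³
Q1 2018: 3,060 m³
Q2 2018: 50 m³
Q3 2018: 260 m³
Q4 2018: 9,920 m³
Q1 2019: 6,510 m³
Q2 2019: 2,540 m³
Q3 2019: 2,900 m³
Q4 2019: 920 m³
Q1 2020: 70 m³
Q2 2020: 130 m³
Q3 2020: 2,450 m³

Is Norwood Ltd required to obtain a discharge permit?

Yes

Q2 2017–Q4 2017: 3,600 m³ + 7,670 m³ + 150 m³ = 11,420 m³ (under)
Q3 2017–Q1 2018: 7,670 m³ + 150 m³ + 3,060 m³ = 10,880 m³ (under)
Q4 2017–Q2 2018: 150 m³ + 3,060 m³ + 50 m³ = 3,260 m³ (under)
Q1 2018–Q3 2018: 3,060 m³ + 50 m³ + 260 m³ = 3,370 m³ (under)
Q2 2018–Q4 2018: 50 m³ + 260 m³ + 9,920 m³ = 10,230 m³ (under)
Q3 2018–Q1 2019: 260 m³ + 9,920 m³ + 6,510 m³ = 16,690 m³ (under)
Q4 2018–Q2 2019: 9,920 m³ + 6,510 m³ + 2,540 m³ = 18,970 m³ (over)
Q1 2019–Q3 2019: 6,510 m³ + 2,540 m³ + 2,900 m³ = 11,950 m³ (under)
Q2 2019–Q4 2019: 2,540 m³ + 2,900 m³ + 920 m³ = 6,360 m³ (under)
Q3 2019–Q1 2020: 2,900 m³ + 920 m³ + 70 m³ = 3,890 m³ (under)
Q4 2019–Q2 2020: 920 m³ + 70 m³ + 130 m³ = 1,120 m³ (under)
Q1 2020–Q3 2020: 70 m³ + 130 m³ + 2,450 m³ = 2,650 m³ (under)
At least one window exceeds 17,000 m³.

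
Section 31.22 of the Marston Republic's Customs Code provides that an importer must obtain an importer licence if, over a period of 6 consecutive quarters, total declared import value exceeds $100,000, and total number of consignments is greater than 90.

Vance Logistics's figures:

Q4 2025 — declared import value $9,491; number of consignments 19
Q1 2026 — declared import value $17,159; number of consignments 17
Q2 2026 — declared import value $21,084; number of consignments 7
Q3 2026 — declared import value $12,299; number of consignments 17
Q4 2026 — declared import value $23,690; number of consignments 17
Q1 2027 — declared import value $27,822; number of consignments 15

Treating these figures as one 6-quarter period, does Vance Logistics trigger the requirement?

Total declared import value: $9,491 + $17,159 + $21,084 + $12,299 + $23,690 + $27,822 = $111,545 (> $100,000).
Total number of consignments: 19 + 17 + 7 + 17 + 17 + 15 = 92 (> 90).
The test is 'and': both thresholds are exceeded.

Yes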